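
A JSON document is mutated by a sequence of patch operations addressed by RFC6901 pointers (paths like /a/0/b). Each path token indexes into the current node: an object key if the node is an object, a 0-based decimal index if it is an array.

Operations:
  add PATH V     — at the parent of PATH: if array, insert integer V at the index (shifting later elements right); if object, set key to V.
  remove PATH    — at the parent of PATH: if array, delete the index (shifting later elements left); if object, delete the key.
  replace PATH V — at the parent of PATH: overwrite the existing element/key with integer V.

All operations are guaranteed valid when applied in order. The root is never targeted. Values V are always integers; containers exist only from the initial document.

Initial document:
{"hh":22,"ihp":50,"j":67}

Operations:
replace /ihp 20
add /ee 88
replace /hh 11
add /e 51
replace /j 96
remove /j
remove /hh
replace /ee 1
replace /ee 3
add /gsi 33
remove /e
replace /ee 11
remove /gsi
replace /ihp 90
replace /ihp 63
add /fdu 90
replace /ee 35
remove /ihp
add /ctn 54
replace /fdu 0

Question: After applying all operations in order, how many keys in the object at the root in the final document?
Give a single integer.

Answer: 3

Derivation:
After op 1 (replace /ihp 20): {"hh":22,"ihp":20,"j":67}
After op 2 (add /ee 88): {"ee":88,"hh":22,"ihp":20,"j":67}
After op 3 (replace /hh 11): {"ee":88,"hh":11,"ihp":20,"j":67}
After op 4 (add /e 51): {"e":51,"ee":88,"hh":11,"ihp":20,"j":67}
After op 5 (replace /j 96): {"e":51,"ee":88,"hh":11,"ihp":20,"j":96}
After op 6 (remove /j): {"e":51,"ee":88,"hh":11,"ihp":20}
After op 7 (remove /hh): {"e":51,"ee":88,"ihp":20}
After op 8 (replace /ee 1): {"e":51,"ee":1,"ihp":20}
After op 9 (replace /ee 3): {"e":51,"ee":3,"ihp":20}
After op 10 (add /gsi 33): {"e":51,"ee":3,"gsi":33,"ihp":20}
After op 11 (remove /e): {"ee":3,"gsi":33,"ihp":20}
After op 12 (replace /ee 11): {"ee":11,"gsi":33,"ihp":20}
After op 13 (remove /gsi): {"ee":11,"ihp":20}
After op 14 (replace /ihp 90): {"ee":11,"ihp":90}
After op 15 (replace /ihp 63): {"ee":11,"ihp":63}
After op 16 (add /fdu 90): {"ee":11,"fdu":90,"ihp":63}
After op 17 (replace /ee 35): {"ee":35,"fdu":90,"ihp":63}
After op 18 (remove /ihp): {"ee":35,"fdu":90}
After op 19 (add /ctn 54): {"ctn":54,"ee":35,"fdu":90}
After op 20 (replace /fdu 0): {"ctn":54,"ee":35,"fdu":0}
Size at the root: 3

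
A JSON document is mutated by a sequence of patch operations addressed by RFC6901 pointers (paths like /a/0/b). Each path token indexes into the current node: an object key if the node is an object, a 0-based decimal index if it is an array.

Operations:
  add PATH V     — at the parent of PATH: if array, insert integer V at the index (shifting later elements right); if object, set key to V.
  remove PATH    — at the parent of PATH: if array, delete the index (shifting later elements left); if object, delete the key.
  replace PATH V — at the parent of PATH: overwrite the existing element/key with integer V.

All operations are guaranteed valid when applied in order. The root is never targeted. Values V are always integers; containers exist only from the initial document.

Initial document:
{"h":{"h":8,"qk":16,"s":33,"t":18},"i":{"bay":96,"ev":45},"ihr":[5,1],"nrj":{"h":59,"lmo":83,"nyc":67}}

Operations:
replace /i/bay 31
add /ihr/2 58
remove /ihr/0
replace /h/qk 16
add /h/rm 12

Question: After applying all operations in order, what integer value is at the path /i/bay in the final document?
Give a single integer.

Answer: 31

Derivation:
After op 1 (replace /i/bay 31): {"h":{"h":8,"qk":16,"s":33,"t":18},"i":{"bay":31,"ev":45},"ihr":[5,1],"nrj":{"h":59,"lmo":83,"nyc":67}}
After op 2 (add /ihr/2 58): {"h":{"h":8,"qk":16,"s":33,"t":18},"i":{"bay":31,"ev":45},"ihr":[5,1,58],"nrj":{"h":59,"lmo":83,"nyc":67}}
After op 3 (remove /ihr/0): {"h":{"h":8,"qk":16,"s":33,"t":18},"i":{"bay":31,"ev":45},"ihr":[1,58],"nrj":{"h":59,"lmo":83,"nyc":67}}
After op 4 (replace /h/qk 16): {"h":{"h":8,"qk":16,"s":33,"t":18},"i":{"bay":31,"ev":45},"ihr":[1,58],"nrj":{"h":59,"lmo":83,"nyc":67}}
After op 5 (add /h/rm 12): {"h":{"h":8,"qk":16,"rm":12,"s":33,"t":18},"i":{"bay":31,"ev":45},"ihr":[1,58],"nrj":{"h":59,"lmo":83,"nyc":67}}
Value at /i/bay: 31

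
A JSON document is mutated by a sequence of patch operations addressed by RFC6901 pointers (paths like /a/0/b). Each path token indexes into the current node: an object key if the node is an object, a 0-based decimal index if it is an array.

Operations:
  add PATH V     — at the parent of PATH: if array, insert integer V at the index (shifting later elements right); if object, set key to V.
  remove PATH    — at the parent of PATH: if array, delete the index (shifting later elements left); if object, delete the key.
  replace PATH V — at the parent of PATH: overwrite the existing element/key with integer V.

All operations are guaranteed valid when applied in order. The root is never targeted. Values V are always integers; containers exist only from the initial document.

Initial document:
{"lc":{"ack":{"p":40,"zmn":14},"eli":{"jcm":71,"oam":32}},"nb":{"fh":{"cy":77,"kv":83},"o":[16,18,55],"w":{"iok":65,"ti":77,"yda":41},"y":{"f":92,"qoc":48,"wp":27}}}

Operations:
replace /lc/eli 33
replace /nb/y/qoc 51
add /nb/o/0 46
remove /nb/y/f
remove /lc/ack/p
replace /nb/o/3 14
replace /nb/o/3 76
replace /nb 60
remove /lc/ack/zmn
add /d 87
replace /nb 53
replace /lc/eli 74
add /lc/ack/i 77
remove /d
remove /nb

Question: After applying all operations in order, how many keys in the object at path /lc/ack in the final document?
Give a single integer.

Answer: 1

Derivation:
After op 1 (replace /lc/eli 33): {"lc":{"ack":{"p":40,"zmn":14},"eli":33},"nb":{"fh":{"cy":77,"kv":83},"o":[16,18,55],"w":{"iok":65,"ti":77,"yda":41},"y":{"f":92,"qoc":48,"wp":27}}}
After op 2 (replace /nb/y/qoc 51): {"lc":{"ack":{"p":40,"zmn":14},"eli":33},"nb":{"fh":{"cy":77,"kv":83},"o":[16,18,55],"w":{"iok":65,"ti":77,"yda":41},"y":{"f":92,"qoc":51,"wp":27}}}
After op 3 (add /nb/o/0 46): {"lc":{"ack":{"p":40,"zmn":14},"eli":33},"nb":{"fh":{"cy":77,"kv":83},"o":[46,16,18,55],"w":{"iok":65,"ti":77,"yda":41},"y":{"f":92,"qoc":51,"wp":27}}}
After op 4 (remove /nb/y/f): {"lc":{"ack":{"p":40,"zmn":14},"eli":33},"nb":{"fh":{"cy":77,"kv":83},"o":[46,16,18,55],"w":{"iok":65,"ti":77,"yda":41},"y":{"qoc":51,"wp":27}}}
After op 5 (remove /lc/ack/p): {"lc":{"ack":{"zmn":14},"eli":33},"nb":{"fh":{"cy":77,"kv":83},"o":[46,16,18,55],"w":{"iok":65,"ti":77,"yda":41},"y":{"qoc":51,"wp":27}}}
After op 6 (replace /nb/o/3 14): {"lc":{"ack":{"zmn":14},"eli":33},"nb":{"fh":{"cy":77,"kv":83},"o":[46,16,18,14],"w":{"iok":65,"ti":77,"yda":41},"y":{"qoc":51,"wp":27}}}
After op 7 (replace /nb/o/3 76): {"lc":{"ack":{"zmn":14},"eli":33},"nb":{"fh":{"cy":77,"kv":83},"o":[46,16,18,76],"w":{"iok":65,"ti":77,"yda":41},"y":{"qoc":51,"wp":27}}}
After op 8 (replace /nb 60): {"lc":{"ack":{"zmn":14},"eli":33},"nb":60}
After op 9 (remove /lc/ack/zmn): {"lc":{"ack":{},"eli":33},"nb":60}
After op 10 (add /d 87): {"d":87,"lc":{"ack":{},"eli":33},"nb":60}
After op 11 (replace /nb 53): {"d":87,"lc":{"ack":{},"eli":33},"nb":53}
After op 12 (replace /lc/eli 74): {"d":87,"lc":{"ack":{},"eli":74},"nb":53}
After op 13 (add /lc/ack/i 77): {"d":87,"lc":{"ack":{"i":77},"eli":74},"nb":53}
After op 14 (remove /d): {"lc":{"ack":{"i":77},"eli":74},"nb":53}
After op 15 (remove /nb): {"lc":{"ack":{"i":77},"eli":74}}
Size at path /lc/ack: 1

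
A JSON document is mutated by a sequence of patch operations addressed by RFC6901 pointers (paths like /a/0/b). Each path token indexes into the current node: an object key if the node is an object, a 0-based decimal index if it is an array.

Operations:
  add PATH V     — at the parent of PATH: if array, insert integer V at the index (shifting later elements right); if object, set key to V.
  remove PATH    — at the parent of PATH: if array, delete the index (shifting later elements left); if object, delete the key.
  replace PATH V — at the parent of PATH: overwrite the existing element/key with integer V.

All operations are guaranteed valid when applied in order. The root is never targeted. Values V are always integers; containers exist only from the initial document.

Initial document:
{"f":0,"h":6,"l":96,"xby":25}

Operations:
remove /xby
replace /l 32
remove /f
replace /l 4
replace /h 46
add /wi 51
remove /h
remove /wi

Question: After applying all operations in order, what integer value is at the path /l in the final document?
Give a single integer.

Answer: 4

Derivation:
After op 1 (remove /xby): {"f":0,"h":6,"l":96}
After op 2 (replace /l 32): {"f":0,"h":6,"l":32}
After op 3 (remove /f): {"h":6,"l":32}
After op 4 (replace /l 4): {"h":6,"l":4}
After op 5 (replace /h 46): {"h":46,"l":4}
After op 6 (add /wi 51): {"h":46,"l":4,"wi":51}
After op 7 (remove /h): {"l":4,"wi":51}
After op 8 (remove /wi): {"l":4}
Value at /l: 4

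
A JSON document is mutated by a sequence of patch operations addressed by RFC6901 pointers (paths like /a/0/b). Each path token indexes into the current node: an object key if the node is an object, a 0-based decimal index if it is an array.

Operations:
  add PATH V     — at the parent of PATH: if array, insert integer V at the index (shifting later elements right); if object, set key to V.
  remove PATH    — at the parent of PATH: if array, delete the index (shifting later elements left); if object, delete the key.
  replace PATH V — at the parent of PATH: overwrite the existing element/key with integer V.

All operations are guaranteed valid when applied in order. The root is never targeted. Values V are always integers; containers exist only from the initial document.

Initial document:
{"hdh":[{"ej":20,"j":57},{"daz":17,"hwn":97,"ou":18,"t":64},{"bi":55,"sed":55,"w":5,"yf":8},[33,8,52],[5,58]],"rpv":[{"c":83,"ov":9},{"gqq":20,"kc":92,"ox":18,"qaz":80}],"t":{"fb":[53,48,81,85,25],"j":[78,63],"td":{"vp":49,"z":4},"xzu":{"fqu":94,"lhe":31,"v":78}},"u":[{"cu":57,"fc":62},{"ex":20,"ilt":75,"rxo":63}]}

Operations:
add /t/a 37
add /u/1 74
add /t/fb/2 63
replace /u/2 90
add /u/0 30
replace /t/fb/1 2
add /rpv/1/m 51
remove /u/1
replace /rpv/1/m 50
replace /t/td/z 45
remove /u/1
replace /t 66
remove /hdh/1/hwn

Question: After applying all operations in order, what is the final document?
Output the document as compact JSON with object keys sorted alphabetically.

After op 1 (add /t/a 37): {"hdh":[{"ej":20,"j":57},{"daz":17,"hwn":97,"ou":18,"t":64},{"bi":55,"sed":55,"w":5,"yf":8},[33,8,52],[5,58]],"rpv":[{"c":83,"ov":9},{"gqq":20,"kc":92,"ox":18,"qaz":80}],"t":{"a":37,"fb":[53,48,81,85,25],"j":[78,63],"td":{"vp":49,"z":4},"xzu":{"fqu":94,"lhe":31,"v":78}},"u":[{"cu":57,"fc":62},{"ex":20,"ilt":75,"rxo":63}]}
After op 2 (add /u/1 74): {"hdh":[{"ej":20,"j":57},{"daz":17,"hwn":97,"ou":18,"t":64},{"bi":55,"sed":55,"w":5,"yf":8},[33,8,52],[5,58]],"rpv":[{"c":83,"ov":9},{"gqq":20,"kc":92,"ox":18,"qaz":80}],"t":{"a":37,"fb":[53,48,81,85,25],"j":[78,63],"td":{"vp":49,"z":4},"xzu":{"fqu":94,"lhe":31,"v":78}},"u":[{"cu":57,"fc":62},74,{"ex":20,"ilt":75,"rxo":63}]}
After op 3 (add /t/fb/2 63): {"hdh":[{"ej":20,"j":57},{"daz":17,"hwn":97,"ou":18,"t":64},{"bi":55,"sed":55,"w":5,"yf":8},[33,8,52],[5,58]],"rpv":[{"c":83,"ov":9},{"gqq":20,"kc":92,"ox":18,"qaz":80}],"t":{"a":37,"fb":[53,48,63,81,85,25],"j":[78,63],"td":{"vp":49,"z":4},"xzu":{"fqu":94,"lhe":31,"v":78}},"u":[{"cu":57,"fc":62},74,{"ex":20,"ilt":75,"rxo":63}]}
After op 4 (replace /u/2 90): {"hdh":[{"ej":20,"j":57},{"daz":17,"hwn":97,"ou":18,"t":64},{"bi":55,"sed":55,"w":5,"yf":8},[33,8,52],[5,58]],"rpv":[{"c":83,"ov":9},{"gqq":20,"kc":92,"ox":18,"qaz":80}],"t":{"a":37,"fb":[53,48,63,81,85,25],"j":[78,63],"td":{"vp":49,"z":4},"xzu":{"fqu":94,"lhe":31,"v":78}},"u":[{"cu":57,"fc":62},74,90]}
After op 5 (add /u/0 30): {"hdh":[{"ej":20,"j":57},{"daz":17,"hwn":97,"ou":18,"t":64},{"bi":55,"sed":55,"w":5,"yf":8},[33,8,52],[5,58]],"rpv":[{"c":83,"ov":9},{"gqq":20,"kc":92,"ox":18,"qaz":80}],"t":{"a":37,"fb":[53,48,63,81,85,25],"j":[78,63],"td":{"vp":49,"z":4},"xzu":{"fqu":94,"lhe":31,"v":78}},"u":[30,{"cu":57,"fc":62},74,90]}
After op 6 (replace /t/fb/1 2): {"hdh":[{"ej":20,"j":57},{"daz":17,"hwn":97,"ou":18,"t":64},{"bi":55,"sed":55,"w":5,"yf":8},[33,8,52],[5,58]],"rpv":[{"c":83,"ov":9},{"gqq":20,"kc":92,"ox":18,"qaz":80}],"t":{"a":37,"fb":[53,2,63,81,85,25],"j":[78,63],"td":{"vp":49,"z":4},"xzu":{"fqu":94,"lhe":31,"v":78}},"u":[30,{"cu":57,"fc":62},74,90]}
After op 7 (add /rpv/1/m 51): {"hdh":[{"ej":20,"j":57},{"daz":17,"hwn":97,"ou":18,"t":64},{"bi":55,"sed":55,"w":5,"yf":8},[33,8,52],[5,58]],"rpv":[{"c":83,"ov":9},{"gqq":20,"kc":92,"m":51,"ox":18,"qaz":80}],"t":{"a":37,"fb":[53,2,63,81,85,25],"j":[78,63],"td":{"vp":49,"z":4},"xzu":{"fqu":94,"lhe":31,"v":78}},"u":[30,{"cu":57,"fc":62},74,90]}
After op 8 (remove /u/1): {"hdh":[{"ej":20,"j":57},{"daz":17,"hwn":97,"ou":18,"t":64},{"bi":55,"sed":55,"w":5,"yf":8},[33,8,52],[5,58]],"rpv":[{"c":83,"ov":9},{"gqq":20,"kc":92,"m":51,"ox":18,"qaz":80}],"t":{"a":37,"fb":[53,2,63,81,85,25],"j":[78,63],"td":{"vp":49,"z":4},"xzu":{"fqu":94,"lhe":31,"v":78}},"u":[30,74,90]}
After op 9 (replace /rpv/1/m 50): {"hdh":[{"ej":20,"j":57},{"daz":17,"hwn":97,"ou":18,"t":64},{"bi":55,"sed":55,"w":5,"yf":8},[33,8,52],[5,58]],"rpv":[{"c":83,"ov":9},{"gqq":20,"kc":92,"m":50,"ox":18,"qaz":80}],"t":{"a":37,"fb":[53,2,63,81,85,25],"j":[78,63],"td":{"vp":49,"z":4},"xzu":{"fqu":94,"lhe":31,"v":78}},"u":[30,74,90]}
After op 10 (replace /t/td/z 45): {"hdh":[{"ej":20,"j":57},{"daz":17,"hwn":97,"ou":18,"t":64},{"bi":55,"sed":55,"w":5,"yf":8},[33,8,52],[5,58]],"rpv":[{"c":83,"ov":9},{"gqq":20,"kc":92,"m":50,"ox":18,"qaz":80}],"t":{"a":37,"fb":[53,2,63,81,85,25],"j":[78,63],"td":{"vp":49,"z":45},"xzu":{"fqu":94,"lhe":31,"v":78}},"u":[30,74,90]}
After op 11 (remove /u/1): {"hdh":[{"ej":20,"j":57},{"daz":17,"hwn":97,"ou":18,"t":64},{"bi":55,"sed":55,"w":5,"yf":8},[33,8,52],[5,58]],"rpv":[{"c":83,"ov":9},{"gqq":20,"kc":92,"m":50,"ox":18,"qaz":80}],"t":{"a":37,"fb":[53,2,63,81,85,25],"j":[78,63],"td":{"vp":49,"z":45},"xzu":{"fqu":94,"lhe":31,"v":78}},"u":[30,90]}
After op 12 (replace /t 66): {"hdh":[{"ej":20,"j":57},{"daz":17,"hwn":97,"ou":18,"t":64},{"bi":55,"sed":55,"w":5,"yf":8},[33,8,52],[5,58]],"rpv":[{"c":83,"ov":9},{"gqq":20,"kc":92,"m":50,"ox":18,"qaz":80}],"t":66,"u":[30,90]}
After op 13 (remove /hdh/1/hwn): {"hdh":[{"ej":20,"j":57},{"daz":17,"ou":18,"t":64},{"bi":55,"sed":55,"w":5,"yf":8},[33,8,52],[5,58]],"rpv":[{"c":83,"ov":9},{"gqq":20,"kc":92,"m":50,"ox":18,"qaz":80}],"t":66,"u":[30,90]}

Answer: {"hdh":[{"ej":20,"j":57},{"daz":17,"ou":18,"t":64},{"bi":55,"sed":55,"w":5,"yf":8},[33,8,52],[5,58]],"rpv":[{"c":83,"ov":9},{"gqq":20,"kc":92,"m":50,"ox":18,"qaz":80}],"t":66,"u":[30,90]}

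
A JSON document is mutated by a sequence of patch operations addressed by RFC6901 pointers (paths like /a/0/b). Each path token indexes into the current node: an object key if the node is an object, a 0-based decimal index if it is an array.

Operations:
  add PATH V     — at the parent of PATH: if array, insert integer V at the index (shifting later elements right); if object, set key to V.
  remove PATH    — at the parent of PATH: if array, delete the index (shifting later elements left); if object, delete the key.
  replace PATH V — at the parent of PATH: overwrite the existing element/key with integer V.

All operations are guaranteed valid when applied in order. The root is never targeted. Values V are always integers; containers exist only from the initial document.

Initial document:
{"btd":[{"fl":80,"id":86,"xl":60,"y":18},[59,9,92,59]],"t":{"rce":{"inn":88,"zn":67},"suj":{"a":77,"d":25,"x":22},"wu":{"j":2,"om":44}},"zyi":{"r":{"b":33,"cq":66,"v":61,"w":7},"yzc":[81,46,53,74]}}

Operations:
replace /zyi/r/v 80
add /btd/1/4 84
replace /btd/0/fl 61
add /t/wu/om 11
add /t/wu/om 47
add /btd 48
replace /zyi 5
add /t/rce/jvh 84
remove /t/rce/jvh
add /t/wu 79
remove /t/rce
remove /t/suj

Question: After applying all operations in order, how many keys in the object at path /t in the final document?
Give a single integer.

Answer: 1

Derivation:
After op 1 (replace /zyi/r/v 80): {"btd":[{"fl":80,"id":86,"xl":60,"y":18},[59,9,92,59]],"t":{"rce":{"inn":88,"zn":67},"suj":{"a":77,"d":25,"x":22},"wu":{"j":2,"om":44}},"zyi":{"r":{"b":33,"cq":66,"v":80,"w":7},"yzc":[81,46,53,74]}}
After op 2 (add /btd/1/4 84): {"btd":[{"fl":80,"id":86,"xl":60,"y":18},[59,9,92,59,84]],"t":{"rce":{"inn":88,"zn":67},"suj":{"a":77,"d":25,"x":22},"wu":{"j":2,"om":44}},"zyi":{"r":{"b":33,"cq":66,"v":80,"w":7},"yzc":[81,46,53,74]}}
After op 3 (replace /btd/0/fl 61): {"btd":[{"fl":61,"id":86,"xl":60,"y":18},[59,9,92,59,84]],"t":{"rce":{"inn":88,"zn":67},"suj":{"a":77,"d":25,"x":22},"wu":{"j":2,"om":44}},"zyi":{"r":{"b":33,"cq":66,"v":80,"w":7},"yzc":[81,46,53,74]}}
After op 4 (add /t/wu/om 11): {"btd":[{"fl":61,"id":86,"xl":60,"y":18},[59,9,92,59,84]],"t":{"rce":{"inn":88,"zn":67},"suj":{"a":77,"d":25,"x":22},"wu":{"j":2,"om":11}},"zyi":{"r":{"b":33,"cq":66,"v":80,"w":7},"yzc":[81,46,53,74]}}
After op 5 (add /t/wu/om 47): {"btd":[{"fl":61,"id":86,"xl":60,"y":18},[59,9,92,59,84]],"t":{"rce":{"inn":88,"zn":67},"suj":{"a":77,"d":25,"x":22},"wu":{"j":2,"om":47}},"zyi":{"r":{"b":33,"cq":66,"v":80,"w":7},"yzc":[81,46,53,74]}}
After op 6 (add /btd 48): {"btd":48,"t":{"rce":{"inn":88,"zn":67},"suj":{"a":77,"d":25,"x":22},"wu":{"j":2,"om":47}},"zyi":{"r":{"b":33,"cq":66,"v":80,"w":7},"yzc":[81,46,53,74]}}
After op 7 (replace /zyi 5): {"btd":48,"t":{"rce":{"inn":88,"zn":67},"suj":{"a":77,"d":25,"x":22},"wu":{"j":2,"om":47}},"zyi":5}
After op 8 (add /t/rce/jvh 84): {"btd":48,"t":{"rce":{"inn":88,"jvh":84,"zn":67},"suj":{"a":77,"d":25,"x":22},"wu":{"j":2,"om":47}},"zyi":5}
After op 9 (remove /t/rce/jvh): {"btd":48,"t":{"rce":{"inn":88,"zn":67},"suj":{"a":77,"d":25,"x":22},"wu":{"j":2,"om":47}},"zyi":5}
After op 10 (add /t/wu 79): {"btd":48,"t":{"rce":{"inn":88,"zn":67},"suj":{"a":77,"d":25,"x":22},"wu":79},"zyi":5}
After op 11 (remove /t/rce): {"btd":48,"t":{"suj":{"a":77,"d":25,"x":22},"wu":79},"zyi":5}
After op 12 (remove /t/suj): {"btd":48,"t":{"wu":79},"zyi":5}
Size at path /t: 1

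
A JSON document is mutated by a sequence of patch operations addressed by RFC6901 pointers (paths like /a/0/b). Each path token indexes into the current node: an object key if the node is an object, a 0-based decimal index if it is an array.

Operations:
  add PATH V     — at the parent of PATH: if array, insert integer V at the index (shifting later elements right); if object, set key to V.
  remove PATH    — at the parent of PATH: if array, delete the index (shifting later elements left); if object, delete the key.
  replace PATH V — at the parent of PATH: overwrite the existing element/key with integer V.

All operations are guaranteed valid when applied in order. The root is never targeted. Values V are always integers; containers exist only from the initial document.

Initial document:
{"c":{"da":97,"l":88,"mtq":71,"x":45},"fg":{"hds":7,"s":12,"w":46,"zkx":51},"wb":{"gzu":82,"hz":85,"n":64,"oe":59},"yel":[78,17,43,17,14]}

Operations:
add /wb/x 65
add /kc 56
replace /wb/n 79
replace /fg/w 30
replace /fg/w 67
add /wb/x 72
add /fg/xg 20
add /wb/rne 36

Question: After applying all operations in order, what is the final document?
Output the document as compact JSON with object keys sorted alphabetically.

After op 1 (add /wb/x 65): {"c":{"da":97,"l":88,"mtq":71,"x":45},"fg":{"hds":7,"s":12,"w":46,"zkx":51},"wb":{"gzu":82,"hz":85,"n":64,"oe":59,"x":65},"yel":[78,17,43,17,14]}
After op 2 (add /kc 56): {"c":{"da":97,"l":88,"mtq":71,"x":45},"fg":{"hds":7,"s":12,"w":46,"zkx":51},"kc":56,"wb":{"gzu":82,"hz":85,"n":64,"oe":59,"x":65},"yel":[78,17,43,17,14]}
After op 3 (replace /wb/n 79): {"c":{"da":97,"l":88,"mtq":71,"x":45},"fg":{"hds":7,"s":12,"w":46,"zkx":51},"kc":56,"wb":{"gzu":82,"hz":85,"n":79,"oe":59,"x":65},"yel":[78,17,43,17,14]}
After op 4 (replace /fg/w 30): {"c":{"da":97,"l":88,"mtq":71,"x":45},"fg":{"hds":7,"s":12,"w":30,"zkx":51},"kc":56,"wb":{"gzu":82,"hz":85,"n":79,"oe":59,"x":65},"yel":[78,17,43,17,14]}
After op 5 (replace /fg/w 67): {"c":{"da":97,"l":88,"mtq":71,"x":45},"fg":{"hds":7,"s":12,"w":67,"zkx":51},"kc":56,"wb":{"gzu":82,"hz":85,"n":79,"oe":59,"x":65},"yel":[78,17,43,17,14]}
After op 6 (add /wb/x 72): {"c":{"da":97,"l":88,"mtq":71,"x":45},"fg":{"hds":7,"s":12,"w":67,"zkx":51},"kc":56,"wb":{"gzu":82,"hz":85,"n":79,"oe":59,"x":72},"yel":[78,17,43,17,14]}
After op 7 (add /fg/xg 20): {"c":{"da":97,"l":88,"mtq":71,"x":45},"fg":{"hds":7,"s":12,"w":67,"xg":20,"zkx":51},"kc":56,"wb":{"gzu":82,"hz":85,"n":79,"oe":59,"x":72},"yel":[78,17,43,17,14]}
After op 8 (add /wb/rne 36): {"c":{"da":97,"l":88,"mtq":71,"x":45},"fg":{"hds":7,"s":12,"w":67,"xg":20,"zkx":51},"kc":56,"wb":{"gzu":82,"hz":85,"n":79,"oe":59,"rne":36,"x":72},"yel":[78,17,43,17,14]}

Answer: {"c":{"da":97,"l":88,"mtq":71,"x":45},"fg":{"hds":7,"s":12,"w":67,"xg":20,"zkx":51},"kc":56,"wb":{"gzu":82,"hz":85,"n":79,"oe":59,"rne":36,"x":72},"yel":[78,17,43,17,14]}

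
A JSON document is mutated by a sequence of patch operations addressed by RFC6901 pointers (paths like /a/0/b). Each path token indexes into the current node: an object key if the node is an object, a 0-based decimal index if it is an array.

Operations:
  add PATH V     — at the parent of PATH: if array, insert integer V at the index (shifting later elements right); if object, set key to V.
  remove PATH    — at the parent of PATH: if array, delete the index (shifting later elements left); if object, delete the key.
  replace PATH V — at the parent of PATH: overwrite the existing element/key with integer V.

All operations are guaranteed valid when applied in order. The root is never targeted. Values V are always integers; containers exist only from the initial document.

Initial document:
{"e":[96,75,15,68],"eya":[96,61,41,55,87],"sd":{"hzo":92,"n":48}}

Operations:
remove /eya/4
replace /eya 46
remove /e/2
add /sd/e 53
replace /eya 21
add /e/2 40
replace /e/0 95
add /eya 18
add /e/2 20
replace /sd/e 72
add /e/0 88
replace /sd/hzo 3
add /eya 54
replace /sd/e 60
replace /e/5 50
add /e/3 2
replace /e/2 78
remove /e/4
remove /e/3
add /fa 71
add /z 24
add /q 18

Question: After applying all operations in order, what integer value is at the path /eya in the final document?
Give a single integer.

Answer: 54

Derivation:
After op 1 (remove /eya/4): {"e":[96,75,15,68],"eya":[96,61,41,55],"sd":{"hzo":92,"n":48}}
After op 2 (replace /eya 46): {"e":[96,75,15,68],"eya":46,"sd":{"hzo":92,"n":48}}
After op 3 (remove /e/2): {"e":[96,75,68],"eya":46,"sd":{"hzo":92,"n":48}}
After op 4 (add /sd/e 53): {"e":[96,75,68],"eya":46,"sd":{"e":53,"hzo":92,"n":48}}
After op 5 (replace /eya 21): {"e":[96,75,68],"eya":21,"sd":{"e":53,"hzo":92,"n":48}}
After op 6 (add /e/2 40): {"e":[96,75,40,68],"eya":21,"sd":{"e":53,"hzo":92,"n":48}}
After op 7 (replace /e/0 95): {"e":[95,75,40,68],"eya":21,"sd":{"e":53,"hzo":92,"n":48}}
After op 8 (add /eya 18): {"e":[95,75,40,68],"eya":18,"sd":{"e":53,"hzo":92,"n":48}}
After op 9 (add /e/2 20): {"e":[95,75,20,40,68],"eya":18,"sd":{"e":53,"hzo":92,"n":48}}
After op 10 (replace /sd/e 72): {"e":[95,75,20,40,68],"eya":18,"sd":{"e":72,"hzo":92,"n":48}}
After op 11 (add /e/0 88): {"e":[88,95,75,20,40,68],"eya":18,"sd":{"e":72,"hzo":92,"n":48}}
After op 12 (replace /sd/hzo 3): {"e":[88,95,75,20,40,68],"eya":18,"sd":{"e":72,"hzo":3,"n":48}}
After op 13 (add /eya 54): {"e":[88,95,75,20,40,68],"eya":54,"sd":{"e":72,"hzo":3,"n":48}}
After op 14 (replace /sd/e 60): {"e":[88,95,75,20,40,68],"eya":54,"sd":{"e":60,"hzo":3,"n":48}}
After op 15 (replace /e/5 50): {"e":[88,95,75,20,40,50],"eya":54,"sd":{"e":60,"hzo":3,"n":48}}
After op 16 (add /e/3 2): {"e":[88,95,75,2,20,40,50],"eya":54,"sd":{"e":60,"hzo":3,"n":48}}
After op 17 (replace /e/2 78): {"e":[88,95,78,2,20,40,50],"eya":54,"sd":{"e":60,"hzo":3,"n":48}}
After op 18 (remove /e/4): {"e":[88,95,78,2,40,50],"eya":54,"sd":{"e":60,"hzo":3,"n":48}}
After op 19 (remove /e/3): {"e":[88,95,78,40,50],"eya":54,"sd":{"e":60,"hzo":3,"n":48}}
After op 20 (add /fa 71): {"e":[88,95,78,40,50],"eya":54,"fa":71,"sd":{"e":60,"hzo":3,"n":48}}
After op 21 (add /z 24): {"e":[88,95,78,40,50],"eya":54,"fa":71,"sd":{"e":60,"hzo":3,"n":48},"z":24}
After op 22 (add /q 18): {"e":[88,95,78,40,50],"eya":54,"fa":71,"q":18,"sd":{"e":60,"hzo":3,"n":48},"z":24}
Value at /eya: 54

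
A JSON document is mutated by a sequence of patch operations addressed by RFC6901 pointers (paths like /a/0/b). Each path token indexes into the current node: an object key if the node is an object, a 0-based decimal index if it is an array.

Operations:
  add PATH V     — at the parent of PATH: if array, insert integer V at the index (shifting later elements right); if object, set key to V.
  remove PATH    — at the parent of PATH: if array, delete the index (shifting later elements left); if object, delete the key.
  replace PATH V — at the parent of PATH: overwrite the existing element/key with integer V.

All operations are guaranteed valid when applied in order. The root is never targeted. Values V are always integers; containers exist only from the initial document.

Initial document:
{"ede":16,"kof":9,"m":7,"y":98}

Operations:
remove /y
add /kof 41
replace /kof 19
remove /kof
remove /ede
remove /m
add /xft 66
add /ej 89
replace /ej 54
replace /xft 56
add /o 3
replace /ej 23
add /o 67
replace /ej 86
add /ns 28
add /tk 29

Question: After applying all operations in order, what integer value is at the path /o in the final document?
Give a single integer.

Answer: 67

Derivation:
After op 1 (remove /y): {"ede":16,"kof":9,"m":7}
After op 2 (add /kof 41): {"ede":16,"kof":41,"m":7}
After op 3 (replace /kof 19): {"ede":16,"kof":19,"m":7}
After op 4 (remove /kof): {"ede":16,"m":7}
After op 5 (remove /ede): {"m":7}
After op 6 (remove /m): {}
After op 7 (add /xft 66): {"xft":66}
After op 8 (add /ej 89): {"ej":89,"xft":66}
After op 9 (replace /ej 54): {"ej":54,"xft":66}
After op 10 (replace /xft 56): {"ej":54,"xft":56}
After op 11 (add /o 3): {"ej":54,"o":3,"xft":56}
After op 12 (replace /ej 23): {"ej":23,"o":3,"xft":56}
After op 13 (add /o 67): {"ej":23,"o":67,"xft":56}
After op 14 (replace /ej 86): {"ej":86,"o":67,"xft":56}
After op 15 (add /ns 28): {"ej":86,"ns":28,"o":67,"xft":56}
After op 16 (add /tk 29): {"ej":86,"ns":28,"o":67,"tk":29,"xft":56}
Value at /o: 67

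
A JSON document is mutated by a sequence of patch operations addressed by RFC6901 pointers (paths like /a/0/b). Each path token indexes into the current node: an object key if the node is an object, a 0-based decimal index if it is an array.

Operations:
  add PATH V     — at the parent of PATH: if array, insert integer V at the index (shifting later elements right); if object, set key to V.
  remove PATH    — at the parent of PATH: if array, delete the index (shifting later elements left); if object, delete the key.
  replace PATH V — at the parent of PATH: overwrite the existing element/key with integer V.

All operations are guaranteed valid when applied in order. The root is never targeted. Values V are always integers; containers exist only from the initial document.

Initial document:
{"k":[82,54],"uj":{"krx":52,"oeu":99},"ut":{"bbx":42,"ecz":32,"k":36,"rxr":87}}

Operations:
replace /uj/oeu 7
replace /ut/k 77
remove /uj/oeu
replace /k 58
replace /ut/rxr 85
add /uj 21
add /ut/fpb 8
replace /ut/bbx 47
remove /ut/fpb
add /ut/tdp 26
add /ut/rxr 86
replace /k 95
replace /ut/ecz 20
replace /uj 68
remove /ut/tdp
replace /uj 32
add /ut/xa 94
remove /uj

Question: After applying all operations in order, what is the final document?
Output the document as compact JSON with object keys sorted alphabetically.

Answer: {"k":95,"ut":{"bbx":47,"ecz":20,"k":77,"rxr":86,"xa":94}}

Derivation:
After op 1 (replace /uj/oeu 7): {"k":[82,54],"uj":{"krx":52,"oeu":7},"ut":{"bbx":42,"ecz":32,"k":36,"rxr":87}}
After op 2 (replace /ut/k 77): {"k":[82,54],"uj":{"krx":52,"oeu":7},"ut":{"bbx":42,"ecz":32,"k":77,"rxr":87}}
After op 3 (remove /uj/oeu): {"k":[82,54],"uj":{"krx":52},"ut":{"bbx":42,"ecz":32,"k":77,"rxr":87}}
After op 4 (replace /k 58): {"k":58,"uj":{"krx":52},"ut":{"bbx":42,"ecz":32,"k":77,"rxr":87}}
After op 5 (replace /ut/rxr 85): {"k":58,"uj":{"krx":52},"ut":{"bbx":42,"ecz":32,"k":77,"rxr":85}}
After op 6 (add /uj 21): {"k":58,"uj":21,"ut":{"bbx":42,"ecz":32,"k":77,"rxr":85}}
After op 7 (add /ut/fpb 8): {"k":58,"uj":21,"ut":{"bbx":42,"ecz":32,"fpb":8,"k":77,"rxr":85}}
After op 8 (replace /ut/bbx 47): {"k":58,"uj":21,"ut":{"bbx":47,"ecz":32,"fpb":8,"k":77,"rxr":85}}
After op 9 (remove /ut/fpb): {"k":58,"uj":21,"ut":{"bbx":47,"ecz":32,"k":77,"rxr":85}}
After op 10 (add /ut/tdp 26): {"k":58,"uj":21,"ut":{"bbx":47,"ecz":32,"k":77,"rxr":85,"tdp":26}}
After op 11 (add /ut/rxr 86): {"k":58,"uj":21,"ut":{"bbx":47,"ecz":32,"k":77,"rxr":86,"tdp":26}}
After op 12 (replace /k 95): {"k":95,"uj":21,"ut":{"bbx":47,"ecz":32,"k":77,"rxr":86,"tdp":26}}
After op 13 (replace /ut/ecz 20): {"k":95,"uj":21,"ut":{"bbx":47,"ecz":20,"k":77,"rxr":86,"tdp":26}}
After op 14 (replace /uj 68): {"k":95,"uj":68,"ut":{"bbx":47,"ecz":20,"k":77,"rxr":86,"tdp":26}}
After op 15 (remove /ut/tdp): {"k":95,"uj":68,"ut":{"bbx":47,"ecz":20,"k":77,"rxr":86}}
After op 16 (replace /uj 32): {"k":95,"uj":32,"ut":{"bbx":47,"ecz":20,"k":77,"rxr":86}}
After op 17 (add /ut/xa 94): {"k":95,"uj":32,"ut":{"bbx":47,"ecz":20,"k":77,"rxr":86,"xa":94}}
After op 18 (remove /uj): {"k":95,"ut":{"bbx":47,"ecz":20,"k":77,"rxr":86,"xa":94}}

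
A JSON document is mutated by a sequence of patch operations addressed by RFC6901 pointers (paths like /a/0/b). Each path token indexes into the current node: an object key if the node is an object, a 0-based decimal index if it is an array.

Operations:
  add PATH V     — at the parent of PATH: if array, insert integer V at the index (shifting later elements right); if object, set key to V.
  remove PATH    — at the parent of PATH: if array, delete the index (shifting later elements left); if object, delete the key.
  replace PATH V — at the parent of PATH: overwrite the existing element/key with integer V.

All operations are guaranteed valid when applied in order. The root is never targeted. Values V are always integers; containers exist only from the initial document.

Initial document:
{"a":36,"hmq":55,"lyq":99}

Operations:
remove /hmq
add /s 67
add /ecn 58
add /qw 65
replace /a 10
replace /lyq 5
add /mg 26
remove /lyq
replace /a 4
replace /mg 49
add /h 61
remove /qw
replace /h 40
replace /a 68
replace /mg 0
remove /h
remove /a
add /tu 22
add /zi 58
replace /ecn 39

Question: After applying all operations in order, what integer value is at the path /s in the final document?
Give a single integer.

After op 1 (remove /hmq): {"a":36,"lyq":99}
After op 2 (add /s 67): {"a":36,"lyq":99,"s":67}
After op 3 (add /ecn 58): {"a":36,"ecn":58,"lyq":99,"s":67}
After op 4 (add /qw 65): {"a":36,"ecn":58,"lyq":99,"qw":65,"s":67}
After op 5 (replace /a 10): {"a":10,"ecn":58,"lyq":99,"qw":65,"s":67}
After op 6 (replace /lyq 5): {"a":10,"ecn":58,"lyq":5,"qw":65,"s":67}
After op 7 (add /mg 26): {"a":10,"ecn":58,"lyq":5,"mg":26,"qw":65,"s":67}
After op 8 (remove /lyq): {"a":10,"ecn":58,"mg":26,"qw":65,"s":67}
After op 9 (replace /a 4): {"a":4,"ecn":58,"mg":26,"qw":65,"s":67}
After op 10 (replace /mg 49): {"a":4,"ecn":58,"mg":49,"qw":65,"s":67}
After op 11 (add /h 61): {"a":4,"ecn":58,"h":61,"mg":49,"qw":65,"s":67}
After op 12 (remove /qw): {"a":4,"ecn":58,"h":61,"mg":49,"s":67}
After op 13 (replace /h 40): {"a":4,"ecn":58,"h":40,"mg":49,"s":67}
After op 14 (replace /a 68): {"a":68,"ecn":58,"h":40,"mg":49,"s":67}
After op 15 (replace /mg 0): {"a":68,"ecn":58,"h":40,"mg":0,"s":67}
After op 16 (remove /h): {"a":68,"ecn":58,"mg":0,"s":67}
After op 17 (remove /a): {"ecn":58,"mg":0,"s":67}
After op 18 (add /tu 22): {"ecn":58,"mg":0,"s":67,"tu":22}
After op 19 (add /zi 58): {"ecn":58,"mg":0,"s":67,"tu":22,"zi":58}
After op 20 (replace /ecn 39): {"ecn":39,"mg":0,"s":67,"tu":22,"zi":58}
Value at /s: 67

Answer: 67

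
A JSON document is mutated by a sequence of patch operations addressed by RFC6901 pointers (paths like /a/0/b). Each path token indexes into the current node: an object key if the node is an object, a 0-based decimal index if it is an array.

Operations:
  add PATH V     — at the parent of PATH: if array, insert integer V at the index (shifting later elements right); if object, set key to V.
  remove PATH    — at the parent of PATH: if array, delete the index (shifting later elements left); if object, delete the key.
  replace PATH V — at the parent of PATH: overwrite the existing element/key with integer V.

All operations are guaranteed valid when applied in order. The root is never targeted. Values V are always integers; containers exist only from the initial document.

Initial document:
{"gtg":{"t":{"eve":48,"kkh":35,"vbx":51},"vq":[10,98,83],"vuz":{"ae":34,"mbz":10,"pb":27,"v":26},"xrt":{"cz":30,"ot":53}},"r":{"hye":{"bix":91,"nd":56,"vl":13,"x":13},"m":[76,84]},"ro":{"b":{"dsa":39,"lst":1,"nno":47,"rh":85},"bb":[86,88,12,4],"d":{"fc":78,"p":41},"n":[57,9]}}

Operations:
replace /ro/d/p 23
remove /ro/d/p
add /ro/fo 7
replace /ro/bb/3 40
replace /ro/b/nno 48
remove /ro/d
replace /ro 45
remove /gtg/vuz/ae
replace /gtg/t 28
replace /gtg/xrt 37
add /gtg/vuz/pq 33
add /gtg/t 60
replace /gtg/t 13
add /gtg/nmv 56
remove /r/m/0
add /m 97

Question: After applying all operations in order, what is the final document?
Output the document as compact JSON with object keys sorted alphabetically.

After op 1 (replace /ro/d/p 23): {"gtg":{"t":{"eve":48,"kkh":35,"vbx":51},"vq":[10,98,83],"vuz":{"ae":34,"mbz":10,"pb":27,"v":26},"xrt":{"cz":30,"ot":53}},"r":{"hye":{"bix":91,"nd":56,"vl":13,"x":13},"m":[76,84]},"ro":{"b":{"dsa":39,"lst":1,"nno":47,"rh":85},"bb":[86,88,12,4],"d":{"fc":78,"p":23},"n":[57,9]}}
After op 2 (remove /ro/d/p): {"gtg":{"t":{"eve":48,"kkh":35,"vbx":51},"vq":[10,98,83],"vuz":{"ae":34,"mbz":10,"pb":27,"v":26},"xrt":{"cz":30,"ot":53}},"r":{"hye":{"bix":91,"nd":56,"vl":13,"x":13},"m":[76,84]},"ro":{"b":{"dsa":39,"lst":1,"nno":47,"rh":85},"bb":[86,88,12,4],"d":{"fc":78},"n":[57,9]}}
After op 3 (add /ro/fo 7): {"gtg":{"t":{"eve":48,"kkh":35,"vbx":51},"vq":[10,98,83],"vuz":{"ae":34,"mbz":10,"pb":27,"v":26},"xrt":{"cz":30,"ot":53}},"r":{"hye":{"bix":91,"nd":56,"vl":13,"x":13},"m":[76,84]},"ro":{"b":{"dsa":39,"lst":1,"nno":47,"rh":85},"bb":[86,88,12,4],"d":{"fc":78},"fo":7,"n":[57,9]}}
After op 4 (replace /ro/bb/3 40): {"gtg":{"t":{"eve":48,"kkh":35,"vbx":51},"vq":[10,98,83],"vuz":{"ae":34,"mbz":10,"pb":27,"v":26},"xrt":{"cz":30,"ot":53}},"r":{"hye":{"bix":91,"nd":56,"vl":13,"x":13},"m":[76,84]},"ro":{"b":{"dsa":39,"lst":1,"nno":47,"rh":85},"bb":[86,88,12,40],"d":{"fc":78},"fo":7,"n":[57,9]}}
After op 5 (replace /ro/b/nno 48): {"gtg":{"t":{"eve":48,"kkh":35,"vbx":51},"vq":[10,98,83],"vuz":{"ae":34,"mbz":10,"pb":27,"v":26},"xrt":{"cz":30,"ot":53}},"r":{"hye":{"bix":91,"nd":56,"vl":13,"x":13},"m":[76,84]},"ro":{"b":{"dsa":39,"lst":1,"nno":48,"rh":85},"bb":[86,88,12,40],"d":{"fc":78},"fo":7,"n":[57,9]}}
After op 6 (remove /ro/d): {"gtg":{"t":{"eve":48,"kkh":35,"vbx":51},"vq":[10,98,83],"vuz":{"ae":34,"mbz":10,"pb":27,"v":26},"xrt":{"cz":30,"ot":53}},"r":{"hye":{"bix":91,"nd":56,"vl":13,"x":13},"m":[76,84]},"ro":{"b":{"dsa":39,"lst":1,"nno":48,"rh":85},"bb":[86,88,12,40],"fo":7,"n":[57,9]}}
After op 7 (replace /ro 45): {"gtg":{"t":{"eve":48,"kkh":35,"vbx":51},"vq":[10,98,83],"vuz":{"ae":34,"mbz":10,"pb":27,"v":26},"xrt":{"cz":30,"ot":53}},"r":{"hye":{"bix":91,"nd":56,"vl":13,"x":13},"m":[76,84]},"ro":45}
After op 8 (remove /gtg/vuz/ae): {"gtg":{"t":{"eve":48,"kkh":35,"vbx":51},"vq":[10,98,83],"vuz":{"mbz":10,"pb":27,"v":26},"xrt":{"cz":30,"ot":53}},"r":{"hye":{"bix":91,"nd":56,"vl":13,"x":13},"m":[76,84]},"ro":45}
After op 9 (replace /gtg/t 28): {"gtg":{"t":28,"vq":[10,98,83],"vuz":{"mbz":10,"pb":27,"v":26},"xrt":{"cz":30,"ot":53}},"r":{"hye":{"bix":91,"nd":56,"vl":13,"x":13},"m":[76,84]},"ro":45}
After op 10 (replace /gtg/xrt 37): {"gtg":{"t":28,"vq":[10,98,83],"vuz":{"mbz":10,"pb":27,"v":26},"xrt":37},"r":{"hye":{"bix":91,"nd":56,"vl":13,"x":13},"m":[76,84]},"ro":45}
After op 11 (add /gtg/vuz/pq 33): {"gtg":{"t":28,"vq":[10,98,83],"vuz":{"mbz":10,"pb":27,"pq":33,"v":26},"xrt":37},"r":{"hye":{"bix":91,"nd":56,"vl":13,"x":13},"m":[76,84]},"ro":45}
After op 12 (add /gtg/t 60): {"gtg":{"t":60,"vq":[10,98,83],"vuz":{"mbz":10,"pb":27,"pq":33,"v":26},"xrt":37},"r":{"hye":{"bix":91,"nd":56,"vl":13,"x":13},"m":[76,84]},"ro":45}
After op 13 (replace /gtg/t 13): {"gtg":{"t":13,"vq":[10,98,83],"vuz":{"mbz":10,"pb":27,"pq":33,"v":26},"xrt":37},"r":{"hye":{"bix":91,"nd":56,"vl":13,"x":13},"m":[76,84]},"ro":45}
After op 14 (add /gtg/nmv 56): {"gtg":{"nmv":56,"t":13,"vq":[10,98,83],"vuz":{"mbz":10,"pb":27,"pq":33,"v":26},"xrt":37},"r":{"hye":{"bix":91,"nd":56,"vl":13,"x":13},"m":[76,84]},"ro":45}
After op 15 (remove /r/m/0): {"gtg":{"nmv":56,"t":13,"vq":[10,98,83],"vuz":{"mbz":10,"pb":27,"pq":33,"v":26},"xrt":37},"r":{"hye":{"bix":91,"nd":56,"vl":13,"x":13},"m":[84]},"ro":45}
After op 16 (add /m 97): {"gtg":{"nmv":56,"t":13,"vq":[10,98,83],"vuz":{"mbz":10,"pb":27,"pq":33,"v":26},"xrt":37},"m":97,"r":{"hye":{"bix":91,"nd":56,"vl":13,"x":13},"m":[84]},"ro":45}

Answer: {"gtg":{"nmv":56,"t":13,"vq":[10,98,83],"vuz":{"mbz":10,"pb":27,"pq":33,"v":26},"xrt":37},"m":97,"r":{"hye":{"bix":91,"nd":56,"vl":13,"x":13},"m":[84]},"ro":45}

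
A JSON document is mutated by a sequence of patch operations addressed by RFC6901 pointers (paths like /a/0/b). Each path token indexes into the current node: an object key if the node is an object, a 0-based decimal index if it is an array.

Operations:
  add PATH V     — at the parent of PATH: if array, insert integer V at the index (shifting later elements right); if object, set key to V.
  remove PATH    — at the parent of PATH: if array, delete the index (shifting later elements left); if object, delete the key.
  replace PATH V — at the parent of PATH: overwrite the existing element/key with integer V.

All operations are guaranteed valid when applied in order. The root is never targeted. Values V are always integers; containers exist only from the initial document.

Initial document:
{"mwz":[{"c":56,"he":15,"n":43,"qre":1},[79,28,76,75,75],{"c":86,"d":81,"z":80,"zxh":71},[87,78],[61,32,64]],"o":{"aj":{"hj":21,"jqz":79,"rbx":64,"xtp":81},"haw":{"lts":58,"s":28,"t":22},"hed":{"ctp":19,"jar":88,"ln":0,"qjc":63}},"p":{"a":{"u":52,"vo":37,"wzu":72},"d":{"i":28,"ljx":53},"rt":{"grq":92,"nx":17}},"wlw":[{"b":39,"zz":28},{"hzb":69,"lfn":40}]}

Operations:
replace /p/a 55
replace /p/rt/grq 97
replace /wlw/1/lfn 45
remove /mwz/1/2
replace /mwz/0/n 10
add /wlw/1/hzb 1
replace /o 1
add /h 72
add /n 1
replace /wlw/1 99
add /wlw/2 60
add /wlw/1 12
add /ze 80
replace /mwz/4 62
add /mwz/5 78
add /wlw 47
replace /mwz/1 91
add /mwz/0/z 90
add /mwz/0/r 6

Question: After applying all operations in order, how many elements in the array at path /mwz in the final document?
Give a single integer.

Answer: 6

Derivation:
After op 1 (replace /p/a 55): {"mwz":[{"c":56,"he":15,"n":43,"qre":1},[79,28,76,75,75],{"c":86,"d":81,"z":80,"zxh":71},[87,78],[61,32,64]],"o":{"aj":{"hj":21,"jqz":79,"rbx":64,"xtp":81},"haw":{"lts":58,"s":28,"t":22},"hed":{"ctp":19,"jar":88,"ln":0,"qjc":63}},"p":{"a":55,"d":{"i":28,"ljx":53},"rt":{"grq":92,"nx":17}},"wlw":[{"b":39,"zz":28},{"hzb":69,"lfn":40}]}
After op 2 (replace /p/rt/grq 97): {"mwz":[{"c":56,"he":15,"n":43,"qre":1},[79,28,76,75,75],{"c":86,"d":81,"z":80,"zxh":71},[87,78],[61,32,64]],"o":{"aj":{"hj":21,"jqz":79,"rbx":64,"xtp":81},"haw":{"lts":58,"s":28,"t":22},"hed":{"ctp":19,"jar":88,"ln":0,"qjc":63}},"p":{"a":55,"d":{"i":28,"ljx":53},"rt":{"grq":97,"nx":17}},"wlw":[{"b":39,"zz":28},{"hzb":69,"lfn":40}]}
After op 3 (replace /wlw/1/lfn 45): {"mwz":[{"c":56,"he":15,"n":43,"qre":1},[79,28,76,75,75],{"c":86,"d":81,"z":80,"zxh":71},[87,78],[61,32,64]],"o":{"aj":{"hj":21,"jqz":79,"rbx":64,"xtp":81},"haw":{"lts":58,"s":28,"t":22},"hed":{"ctp":19,"jar":88,"ln":0,"qjc":63}},"p":{"a":55,"d":{"i":28,"ljx":53},"rt":{"grq":97,"nx":17}},"wlw":[{"b":39,"zz":28},{"hzb":69,"lfn":45}]}
After op 4 (remove /mwz/1/2): {"mwz":[{"c":56,"he":15,"n":43,"qre":1},[79,28,75,75],{"c":86,"d":81,"z":80,"zxh":71},[87,78],[61,32,64]],"o":{"aj":{"hj":21,"jqz":79,"rbx":64,"xtp":81},"haw":{"lts":58,"s":28,"t":22},"hed":{"ctp":19,"jar":88,"ln":0,"qjc":63}},"p":{"a":55,"d":{"i":28,"ljx":53},"rt":{"grq":97,"nx":17}},"wlw":[{"b":39,"zz":28},{"hzb":69,"lfn":45}]}
After op 5 (replace /mwz/0/n 10): {"mwz":[{"c":56,"he":15,"n":10,"qre":1},[79,28,75,75],{"c":86,"d":81,"z":80,"zxh":71},[87,78],[61,32,64]],"o":{"aj":{"hj":21,"jqz":79,"rbx":64,"xtp":81},"haw":{"lts":58,"s":28,"t":22},"hed":{"ctp":19,"jar":88,"ln":0,"qjc":63}},"p":{"a":55,"d":{"i":28,"ljx":53},"rt":{"grq":97,"nx":17}},"wlw":[{"b":39,"zz":28},{"hzb":69,"lfn":45}]}
After op 6 (add /wlw/1/hzb 1): {"mwz":[{"c":56,"he":15,"n":10,"qre":1},[79,28,75,75],{"c":86,"d":81,"z":80,"zxh":71},[87,78],[61,32,64]],"o":{"aj":{"hj":21,"jqz":79,"rbx":64,"xtp":81},"haw":{"lts":58,"s":28,"t":22},"hed":{"ctp":19,"jar":88,"ln":0,"qjc":63}},"p":{"a":55,"d":{"i":28,"ljx":53},"rt":{"grq":97,"nx":17}},"wlw":[{"b":39,"zz":28},{"hzb":1,"lfn":45}]}
After op 7 (replace /o 1): {"mwz":[{"c":56,"he":15,"n":10,"qre":1},[79,28,75,75],{"c":86,"d":81,"z":80,"zxh":71},[87,78],[61,32,64]],"o":1,"p":{"a":55,"d":{"i":28,"ljx":53},"rt":{"grq":97,"nx":17}},"wlw":[{"b":39,"zz":28},{"hzb":1,"lfn":45}]}
After op 8 (add /h 72): {"h":72,"mwz":[{"c":56,"he":15,"n":10,"qre":1},[79,28,75,75],{"c":86,"d":81,"z":80,"zxh":71},[87,78],[61,32,64]],"o":1,"p":{"a":55,"d":{"i":28,"ljx":53},"rt":{"grq":97,"nx":17}},"wlw":[{"b":39,"zz":28},{"hzb":1,"lfn":45}]}
After op 9 (add /n 1): {"h":72,"mwz":[{"c":56,"he":15,"n":10,"qre":1},[79,28,75,75],{"c":86,"d":81,"z":80,"zxh":71},[87,78],[61,32,64]],"n":1,"o":1,"p":{"a":55,"d":{"i":28,"ljx":53},"rt":{"grq":97,"nx":17}},"wlw":[{"b":39,"zz":28},{"hzb":1,"lfn":45}]}
After op 10 (replace /wlw/1 99): {"h":72,"mwz":[{"c":56,"he":15,"n":10,"qre":1},[79,28,75,75],{"c":86,"d":81,"z":80,"zxh":71},[87,78],[61,32,64]],"n":1,"o":1,"p":{"a":55,"d":{"i":28,"ljx":53},"rt":{"grq":97,"nx":17}},"wlw":[{"b":39,"zz":28},99]}
After op 11 (add /wlw/2 60): {"h":72,"mwz":[{"c":56,"he":15,"n":10,"qre":1},[79,28,75,75],{"c":86,"d":81,"z":80,"zxh":71},[87,78],[61,32,64]],"n":1,"o":1,"p":{"a":55,"d":{"i":28,"ljx":53},"rt":{"grq":97,"nx":17}},"wlw":[{"b":39,"zz":28},99,60]}
After op 12 (add /wlw/1 12): {"h":72,"mwz":[{"c":56,"he":15,"n":10,"qre":1},[79,28,75,75],{"c":86,"d":81,"z":80,"zxh":71},[87,78],[61,32,64]],"n":1,"o":1,"p":{"a":55,"d":{"i":28,"ljx":53},"rt":{"grq":97,"nx":17}},"wlw":[{"b":39,"zz":28},12,99,60]}
After op 13 (add /ze 80): {"h":72,"mwz":[{"c":56,"he":15,"n":10,"qre":1},[79,28,75,75],{"c":86,"d":81,"z":80,"zxh":71},[87,78],[61,32,64]],"n":1,"o":1,"p":{"a":55,"d":{"i":28,"ljx":53},"rt":{"grq":97,"nx":17}},"wlw":[{"b":39,"zz":28},12,99,60],"ze":80}
After op 14 (replace /mwz/4 62): {"h":72,"mwz":[{"c":56,"he":15,"n":10,"qre":1},[79,28,75,75],{"c":86,"d":81,"z":80,"zxh":71},[87,78],62],"n":1,"o":1,"p":{"a":55,"d":{"i":28,"ljx":53},"rt":{"grq":97,"nx":17}},"wlw":[{"b":39,"zz":28},12,99,60],"ze":80}
After op 15 (add /mwz/5 78): {"h":72,"mwz":[{"c":56,"he":15,"n":10,"qre":1},[79,28,75,75],{"c":86,"d":81,"z":80,"zxh":71},[87,78],62,78],"n":1,"o":1,"p":{"a":55,"d":{"i":28,"ljx":53},"rt":{"grq":97,"nx":17}},"wlw":[{"b":39,"zz":28},12,99,60],"ze":80}
After op 16 (add /wlw 47): {"h":72,"mwz":[{"c":56,"he":15,"n":10,"qre":1},[79,28,75,75],{"c":86,"d":81,"z":80,"zxh":71},[87,78],62,78],"n":1,"o":1,"p":{"a":55,"d":{"i":28,"ljx":53},"rt":{"grq":97,"nx":17}},"wlw":47,"ze":80}
After op 17 (replace /mwz/1 91): {"h":72,"mwz":[{"c":56,"he":15,"n":10,"qre":1},91,{"c":86,"d":81,"z":80,"zxh":71},[87,78],62,78],"n":1,"o":1,"p":{"a":55,"d":{"i":28,"ljx":53},"rt":{"grq":97,"nx":17}},"wlw":47,"ze":80}
After op 18 (add /mwz/0/z 90): {"h":72,"mwz":[{"c":56,"he":15,"n":10,"qre":1,"z":90},91,{"c":86,"d":81,"z":80,"zxh":71},[87,78],62,78],"n":1,"o":1,"p":{"a":55,"d":{"i":28,"ljx":53},"rt":{"grq":97,"nx":17}},"wlw":47,"ze":80}
After op 19 (add /mwz/0/r 6): {"h":72,"mwz":[{"c":56,"he":15,"n":10,"qre":1,"r":6,"z":90},91,{"c":86,"d":81,"z":80,"zxh":71},[87,78],62,78],"n":1,"o":1,"p":{"a":55,"d":{"i":28,"ljx":53},"rt":{"grq":97,"nx":17}},"wlw":47,"ze":80}
Size at path /mwz: 6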